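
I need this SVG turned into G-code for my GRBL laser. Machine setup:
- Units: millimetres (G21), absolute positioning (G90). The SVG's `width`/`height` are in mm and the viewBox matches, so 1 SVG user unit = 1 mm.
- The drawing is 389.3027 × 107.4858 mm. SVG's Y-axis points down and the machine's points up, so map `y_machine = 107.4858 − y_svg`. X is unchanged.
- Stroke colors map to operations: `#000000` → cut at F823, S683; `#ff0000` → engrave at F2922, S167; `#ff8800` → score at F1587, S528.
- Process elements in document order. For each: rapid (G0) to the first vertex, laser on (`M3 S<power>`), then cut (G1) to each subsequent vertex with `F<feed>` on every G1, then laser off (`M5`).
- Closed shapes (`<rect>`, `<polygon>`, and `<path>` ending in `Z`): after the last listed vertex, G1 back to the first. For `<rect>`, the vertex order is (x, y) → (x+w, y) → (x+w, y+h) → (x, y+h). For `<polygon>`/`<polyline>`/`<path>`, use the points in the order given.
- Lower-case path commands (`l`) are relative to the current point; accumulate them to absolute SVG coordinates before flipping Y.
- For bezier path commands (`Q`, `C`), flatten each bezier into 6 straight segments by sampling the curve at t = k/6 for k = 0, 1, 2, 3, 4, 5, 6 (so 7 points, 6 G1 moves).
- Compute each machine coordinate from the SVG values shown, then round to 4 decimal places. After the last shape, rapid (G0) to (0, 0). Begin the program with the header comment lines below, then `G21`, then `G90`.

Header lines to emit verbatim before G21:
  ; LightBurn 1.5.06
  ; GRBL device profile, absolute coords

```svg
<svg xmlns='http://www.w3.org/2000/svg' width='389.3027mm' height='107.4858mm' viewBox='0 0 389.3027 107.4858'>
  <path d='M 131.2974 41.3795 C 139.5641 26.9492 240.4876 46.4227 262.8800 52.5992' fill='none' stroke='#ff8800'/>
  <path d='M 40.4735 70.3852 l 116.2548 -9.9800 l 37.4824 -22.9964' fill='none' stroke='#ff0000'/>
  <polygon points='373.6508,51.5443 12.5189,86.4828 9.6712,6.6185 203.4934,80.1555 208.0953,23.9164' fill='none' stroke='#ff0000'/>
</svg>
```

; LightBurn 1.5.06
; GRBL device profile, absolute coords
G21
G90
G0 X131.2974 Y66.1063
M3 S528
G1 X142.3596 Y70.7147 F1587
G1 X164.1094 Y70.9835 F1587
G1 X191.7916 Y68.2240 F1587
G1 X220.6509 Y63.7473 F1587
G1 X245.9321 Y58.8644 F1587
G1 X262.8800 Y54.8866 F1587
M5
G0 X40.4735 Y37.1006
M3 S167
G1 X156.7283 Y47.0806 F2922
G1 X194.2107 Y70.0770 F2922
M5
G0 X373.6508 Y55.9415
M3 S167
G1 X12.5189 Y21.0030 F2922
G1 X9.6712 Y100.8673 F2922
G1 X203.4934 Y27.3303 F2922
G1 X208.0953 Y83.5694 F2922
G1 X373.6508 Y55.9415 F2922
M5
G0 X0.0000 Y0.0000

Since the viewBox matches the mm dimensions, user units are millimetres directly. The only transform is the Y-flip y_m = 107.4858 − y_svg.

Shape 1 is a cubic bezier drawn with `<path>`. Its stroke #ff8800 means score at S528, F1587. After flipping Y the toolpath is (131.2974,66.1063) → (142.3596,70.7147) → (164.1094,70.9835) → (191.7916,68.2240) → (220.6509,63.7473) → (245.9321,58.8644) → (262.8800,54.8866).

Shape 2 is a open polyline drawn with `<path>`. Its stroke #ff0000 means engrave at S167, F2922. After flipping Y the toolpath is (40.4735,37.1006) → (156.7283,47.0806) → (194.2107,70.0770).

Shape 3 is a closed polygon drawn with `<polygon>`. Its stroke #ff0000 means engrave at S167, F2922. After flipping Y the toolpath is (373.6508,55.9415) → (12.5189,21.0030) → (9.6712,100.8673) → (203.4934,27.3303) → (208.0953,83.5694) → (373.6508,55.9415), returning to the start.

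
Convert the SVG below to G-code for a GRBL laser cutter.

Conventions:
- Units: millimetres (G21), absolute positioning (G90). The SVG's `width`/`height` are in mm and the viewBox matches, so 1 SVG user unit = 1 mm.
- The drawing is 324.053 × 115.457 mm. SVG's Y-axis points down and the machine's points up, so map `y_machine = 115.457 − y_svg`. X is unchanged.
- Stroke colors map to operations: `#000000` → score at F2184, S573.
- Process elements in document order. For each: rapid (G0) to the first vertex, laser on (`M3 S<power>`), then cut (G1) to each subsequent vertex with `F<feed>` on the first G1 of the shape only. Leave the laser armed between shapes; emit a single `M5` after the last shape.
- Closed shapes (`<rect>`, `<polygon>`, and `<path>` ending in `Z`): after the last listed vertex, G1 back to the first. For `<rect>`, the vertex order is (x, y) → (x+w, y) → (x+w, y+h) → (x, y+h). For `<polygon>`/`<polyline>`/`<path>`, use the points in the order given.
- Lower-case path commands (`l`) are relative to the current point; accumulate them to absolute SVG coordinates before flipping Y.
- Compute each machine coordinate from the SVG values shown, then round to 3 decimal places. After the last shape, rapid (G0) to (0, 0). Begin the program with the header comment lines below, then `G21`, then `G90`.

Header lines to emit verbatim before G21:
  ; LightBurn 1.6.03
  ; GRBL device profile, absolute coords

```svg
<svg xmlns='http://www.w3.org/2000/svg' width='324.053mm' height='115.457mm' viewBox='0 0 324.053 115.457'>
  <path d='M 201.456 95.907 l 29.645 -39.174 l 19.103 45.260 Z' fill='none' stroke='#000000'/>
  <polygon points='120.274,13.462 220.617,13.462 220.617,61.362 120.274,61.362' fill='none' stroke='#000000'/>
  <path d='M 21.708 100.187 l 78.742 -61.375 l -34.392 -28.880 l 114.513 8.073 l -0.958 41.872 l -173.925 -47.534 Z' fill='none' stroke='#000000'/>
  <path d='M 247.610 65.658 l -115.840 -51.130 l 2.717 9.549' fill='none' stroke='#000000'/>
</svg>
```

; LightBurn 1.6.03
; GRBL device profile, absolute coords
G21
G90
G0 X201.456 Y19.550
M3 S573
G1 X231.101 Y58.724 F2184
G1 X250.204 Y13.464
G1 X201.456 Y19.550
G0 X120.274 Y101.995
M3 S573
G1 X220.617 Y101.995 F2184
G1 X220.617 Y54.095
G1 X120.274 Y54.095
G1 X120.274 Y101.995
G0 X21.708 Y15.270
M3 S573
G1 X100.450 Y76.645 F2184
G1 X66.058 Y105.525
G1 X180.571 Y97.452
G1 X179.613 Y55.580
G1 X5.688 Y103.114
G1 X21.708 Y15.270
G0 X247.610 Y49.799
M3 S573
G1 X131.770 Y100.929 F2184
G1 X134.487 Y91.380
M5
G0 X0.000 Y0.000

viewBox `0 0 324.053 115.457` with mm width/height → 1 unit = 1 mm. Flip: y_m = 115.457 − y_svg.

**Shape 1** — `<path>` regular polygon, stroke `#000000` → score (S573, F2184). Machine vertices: (201.456,19.550) → (231.101,58.724) → (250.204,13.464) → (201.456,19.550). Closed: final G1 returns to the first vertex.

**Shape 2** — `<polygon>` rectangle, stroke `#000000` → score (S573, F2184). Machine vertices: (120.274,101.995) → (220.617,101.995) → (220.617,54.095) → (120.274,54.095) → (120.274,101.995). Closed: final G1 returns to the first vertex.

**Shape 3** — `<path>` closed polygon, stroke `#000000` → score (S573, F2184). Machine vertices: (21.708,15.270) → (100.450,76.645) → (66.058,105.525) → (180.571,97.452) → (179.613,55.580) → (5.688,103.114) → (21.708,15.270). Closed: final G1 returns to the first vertex.

**Shape 4** — `<path>` open polyline, stroke `#000000` → score (S573, F2184). Machine vertices: (247.610,49.799) → (131.770,100.929) → (134.487,91.380). Open path.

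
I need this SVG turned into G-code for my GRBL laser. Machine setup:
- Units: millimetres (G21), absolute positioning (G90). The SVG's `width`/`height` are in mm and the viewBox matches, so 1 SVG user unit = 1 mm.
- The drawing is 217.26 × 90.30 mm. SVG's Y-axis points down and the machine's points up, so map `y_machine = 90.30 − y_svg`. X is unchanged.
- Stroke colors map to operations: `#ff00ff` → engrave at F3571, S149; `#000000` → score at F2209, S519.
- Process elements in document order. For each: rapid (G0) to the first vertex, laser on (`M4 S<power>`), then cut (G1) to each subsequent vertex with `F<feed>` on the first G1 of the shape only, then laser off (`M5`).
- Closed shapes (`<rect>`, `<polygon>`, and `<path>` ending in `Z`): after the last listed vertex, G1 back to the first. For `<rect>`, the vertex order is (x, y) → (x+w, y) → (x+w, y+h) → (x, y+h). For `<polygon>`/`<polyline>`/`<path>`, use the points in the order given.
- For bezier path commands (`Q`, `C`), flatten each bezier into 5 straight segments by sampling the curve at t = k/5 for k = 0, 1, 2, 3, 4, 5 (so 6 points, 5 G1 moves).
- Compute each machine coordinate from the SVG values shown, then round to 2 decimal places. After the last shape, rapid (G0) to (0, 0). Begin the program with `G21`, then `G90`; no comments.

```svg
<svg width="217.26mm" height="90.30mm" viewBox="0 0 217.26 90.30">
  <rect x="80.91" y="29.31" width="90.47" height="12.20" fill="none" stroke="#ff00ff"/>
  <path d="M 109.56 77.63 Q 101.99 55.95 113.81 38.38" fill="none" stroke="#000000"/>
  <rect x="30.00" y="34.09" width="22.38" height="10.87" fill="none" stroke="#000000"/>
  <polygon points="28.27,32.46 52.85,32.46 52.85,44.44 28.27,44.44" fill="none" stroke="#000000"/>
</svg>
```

viewBox `0 0 217.26 90.30` with mm width/height → 1 unit = 1 mm. Flip: y_m = 90.30 − y_svg.

**Shape 1** — `<rect>` rectangle, stroke `#ff00ff` → engrave (S149, F3571). Machine vertices: (80.91,60.99) → (171.38,60.99) → (171.38,48.79) → (80.91,48.79) → (80.91,60.99). Closed: final G1 returns to the first vertex.

**Shape 2** — `<path>` quadratic bezier, stroke `#000000` → score (S519, F2209). Control points (SVG): P0=(109.56,77.63), P1=(101.99,55.95), P2=(113.81,38.38); sampled at t=k/5. Machine vertices: (109.56,12.67) → (107.31,21.18) → (106.61,29.36) → (107.46,37.21) → (109.86,44.73) → (113.81,51.92). Open path.

**Shape 3** — `<rect>` rectangle, stroke `#000000` → score (S519, F2209). Machine vertices: (30.00,56.21) → (52.38,56.21) → (52.38,45.34) → (30.00,45.34) → (30.00,56.21). Closed: final G1 returns to the first vertex.

**Shape 4** — `<polygon>` rectangle, stroke `#000000` → score (S519, F2209). Machine vertices: (28.27,57.84) → (52.85,57.84) → (52.85,45.86) → (28.27,45.86) → (28.27,57.84). Closed: final G1 returns to the first vertex.

G21
G90
G0 X80.91 Y60.99
M4 S149
G1 X171.38 Y60.99 F3571
G1 X171.38 Y48.79
G1 X80.91 Y48.79
G1 X80.91 Y60.99
M5
G0 X109.56 Y12.67
M4 S519
G1 X107.31 Y21.18 F2209
G1 X106.61 Y29.36
G1 X107.46 Y37.21
G1 X109.86 Y44.73
G1 X113.81 Y51.92
M5
G0 X30.00 Y56.21
M4 S519
G1 X52.38 Y56.21 F2209
G1 X52.38 Y45.34
G1 X30.00 Y45.34
G1 X30.00 Y56.21
M5
G0 X28.27 Y57.84
M4 S519
G1 X52.85 Y57.84 F2209
G1 X52.85 Y45.86
G1 X28.27 Y45.86
G1 X28.27 Y57.84
M5
G0 X0.00 Y0.00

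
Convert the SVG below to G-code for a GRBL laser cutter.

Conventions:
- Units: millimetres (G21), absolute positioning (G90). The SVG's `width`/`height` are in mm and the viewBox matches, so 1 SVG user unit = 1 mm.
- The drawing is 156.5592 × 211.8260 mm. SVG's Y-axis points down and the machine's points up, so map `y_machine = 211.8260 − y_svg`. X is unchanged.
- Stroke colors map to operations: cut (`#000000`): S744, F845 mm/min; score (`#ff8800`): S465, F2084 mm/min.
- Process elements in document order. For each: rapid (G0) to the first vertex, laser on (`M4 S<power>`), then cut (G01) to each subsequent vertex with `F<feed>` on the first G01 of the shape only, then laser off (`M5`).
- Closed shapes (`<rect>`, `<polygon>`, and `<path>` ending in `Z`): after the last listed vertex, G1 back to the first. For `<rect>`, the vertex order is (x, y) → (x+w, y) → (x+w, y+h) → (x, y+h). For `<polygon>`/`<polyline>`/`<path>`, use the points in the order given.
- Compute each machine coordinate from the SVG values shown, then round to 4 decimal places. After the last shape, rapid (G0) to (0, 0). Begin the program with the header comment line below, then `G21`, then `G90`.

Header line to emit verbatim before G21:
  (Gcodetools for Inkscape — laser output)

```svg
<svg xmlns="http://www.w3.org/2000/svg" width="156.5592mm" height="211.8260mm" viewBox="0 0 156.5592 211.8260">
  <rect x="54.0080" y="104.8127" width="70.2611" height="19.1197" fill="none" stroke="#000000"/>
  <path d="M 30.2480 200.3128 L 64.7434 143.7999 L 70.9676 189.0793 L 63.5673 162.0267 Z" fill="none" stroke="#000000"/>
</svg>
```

1 u = 1 mm; y_m = 211.8260 − y.

[1] `<rect>` rectangle, #000000→cut S744 F845: (54.0080,107.0133) → (124.2691,107.0133) → (124.2691,87.8936) → (54.0080,87.8936) → (54.0080,107.0133) (closed)

[2] `<path>` closed polygon, #000000→cut S744 F845: (30.2480,11.5132) → (64.7434,68.0261) → (70.9676,22.7467) → (63.5673,49.7993) → (30.2480,11.5132) (closed)

(Gcodetools for Inkscape — laser output)
G21
G90
G0 X54.0080 Y107.0133
M4 S744
G01 X124.2691 Y107.0133 F845
G01 X124.2691 Y87.8936
G01 X54.0080 Y87.8936
G01 X54.0080 Y107.0133
M5
G0 X30.2480 Y11.5132
M4 S744
G01 X64.7434 Y68.0261 F845
G01 X70.9676 Y22.7467
G01 X63.5673 Y49.7993
G01 X30.2480 Y11.5132
M5
G0 X0.0000 Y0.0000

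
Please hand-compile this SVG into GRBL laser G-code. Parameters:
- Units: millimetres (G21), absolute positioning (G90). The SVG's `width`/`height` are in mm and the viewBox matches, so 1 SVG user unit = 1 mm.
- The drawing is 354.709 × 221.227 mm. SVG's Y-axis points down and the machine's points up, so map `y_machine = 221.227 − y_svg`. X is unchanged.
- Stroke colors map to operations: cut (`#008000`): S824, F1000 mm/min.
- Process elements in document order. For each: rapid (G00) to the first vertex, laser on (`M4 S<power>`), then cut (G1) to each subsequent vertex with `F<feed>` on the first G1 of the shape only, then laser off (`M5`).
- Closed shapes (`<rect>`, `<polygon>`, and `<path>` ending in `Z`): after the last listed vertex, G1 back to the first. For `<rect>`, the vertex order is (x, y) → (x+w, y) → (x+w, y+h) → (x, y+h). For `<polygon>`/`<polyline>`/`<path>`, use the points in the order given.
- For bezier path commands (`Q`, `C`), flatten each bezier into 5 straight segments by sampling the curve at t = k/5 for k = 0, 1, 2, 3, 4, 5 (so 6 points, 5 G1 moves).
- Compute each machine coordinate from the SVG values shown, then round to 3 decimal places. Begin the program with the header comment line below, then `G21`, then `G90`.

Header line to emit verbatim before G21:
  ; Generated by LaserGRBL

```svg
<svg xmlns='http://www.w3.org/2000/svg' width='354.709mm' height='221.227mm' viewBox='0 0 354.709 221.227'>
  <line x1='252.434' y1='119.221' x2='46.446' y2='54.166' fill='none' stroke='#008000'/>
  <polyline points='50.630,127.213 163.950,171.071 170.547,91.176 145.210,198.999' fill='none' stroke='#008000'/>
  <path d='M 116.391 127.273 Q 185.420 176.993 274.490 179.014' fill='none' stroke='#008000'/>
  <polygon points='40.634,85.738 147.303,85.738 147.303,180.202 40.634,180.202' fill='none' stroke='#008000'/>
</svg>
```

1 u = 1 mm; y_m = 221.227 − y.

[1] `<line>` line segment, #008000→cut S824 F1000: (252.434,102.006) → (46.446,167.061)

[2] `<polyline>` open polyline, #008000→cut S824 F1000: (50.630,94.014) → (163.950,50.156) → (170.547,130.051) → (145.210,22.228)

[3] `<path>` quadratic bezier, #008000→cut S824 F1000: (116.391,93.954) → (144.804,75.974) → (174.821,61.810) → (206.441,51.462) → (239.664,44.929) → (274.490,42.213)

[4] `<polygon>` rectangle, #008000→cut S824 F1000: (40.634,135.489) → (147.303,135.489) → (147.303,41.025) → (40.634,41.025) → (40.634,135.489) (closed)

; Generated by LaserGRBL
G21
G90
G00 X252.434 Y102.006
M4 S824
G1 X46.446 Y167.061 F1000
M5
G00 X50.630 Y94.014
M4 S824
G1 X163.950 Y50.156 F1000
G1 X170.547 Y130.051
G1 X145.210 Y22.228
M5
G00 X116.391 Y93.954
M4 S824
G1 X144.804 Y75.974 F1000
G1 X174.821 Y61.810
G1 X206.441 Y51.462
G1 X239.664 Y44.929
G1 X274.490 Y42.213
M5
G00 X40.634 Y135.489
M4 S824
G1 X147.303 Y135.489 F1000
G1 X147.303 Y41.025
G1 X40.634 Y41.025
G1 X40.634 Y135.489
M5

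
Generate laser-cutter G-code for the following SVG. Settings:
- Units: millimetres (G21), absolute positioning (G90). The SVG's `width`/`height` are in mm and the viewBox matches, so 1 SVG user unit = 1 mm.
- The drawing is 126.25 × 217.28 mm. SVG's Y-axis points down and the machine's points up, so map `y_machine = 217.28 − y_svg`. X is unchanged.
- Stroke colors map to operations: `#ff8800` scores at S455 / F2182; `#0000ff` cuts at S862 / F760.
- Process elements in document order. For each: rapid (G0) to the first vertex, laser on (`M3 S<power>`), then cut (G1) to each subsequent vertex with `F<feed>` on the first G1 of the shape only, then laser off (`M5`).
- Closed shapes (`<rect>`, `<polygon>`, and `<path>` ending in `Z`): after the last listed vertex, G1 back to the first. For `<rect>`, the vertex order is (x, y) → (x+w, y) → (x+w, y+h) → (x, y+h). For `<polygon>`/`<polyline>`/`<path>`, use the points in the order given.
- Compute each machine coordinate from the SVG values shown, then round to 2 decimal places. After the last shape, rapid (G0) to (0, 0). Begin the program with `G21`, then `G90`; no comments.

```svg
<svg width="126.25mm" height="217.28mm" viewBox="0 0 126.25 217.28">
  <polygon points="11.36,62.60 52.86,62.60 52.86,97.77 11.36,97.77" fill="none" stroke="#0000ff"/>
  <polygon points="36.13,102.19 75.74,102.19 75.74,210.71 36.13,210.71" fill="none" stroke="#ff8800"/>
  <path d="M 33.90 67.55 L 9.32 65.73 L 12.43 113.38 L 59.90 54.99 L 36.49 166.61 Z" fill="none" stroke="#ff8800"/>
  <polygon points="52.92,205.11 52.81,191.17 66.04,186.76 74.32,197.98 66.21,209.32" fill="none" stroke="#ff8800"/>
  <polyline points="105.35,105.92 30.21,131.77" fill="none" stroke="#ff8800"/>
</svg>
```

Since the viewBox matches the mm dimensions, user units are millimetres directly. The only transform is the Y-flip y_m = 217.28 − y_svg.

Shape 1 is a rectangle drawn with `<polygon>`. Its stroke #0000ff means cut at S862, F760. After flipping Y the toolpath is (11.36,154.68) → (52.86,154.68) → (52.86,119.51) → (11.36,119.51) → (11.36,154.68), returning to the start.

Shape 2 is a rectangle drawn with `<polygon>`. Its stroke #ff8800 means score at S455, F2182. After flipping Y the toolpath is (36.13,115.09) → (75.74,115.09) → (75.74,6.57) → (36.13,6.57) → (36.13,115.09), returning to the start.

Shape 3 is a closed polygon drawn with `<path>`. Its stroke #ff8800 means score at S455, F2182. After flipping Y the toolpath is (33.90,149.73) → (9.32,151.55) → (12.43,103.90) → (59.90,162.29) → (36.49,50.67) → (33.90,149.73), returning to the start.

Shape 4 is a regular polygon drawn with `<polygon>`. Its stroke #ff8800 means score at S455, F2182. After flipping Y the toolpath is (52.92,12.17) → (52.81,26.11) → (66.04,30.52) → (74.32,19.30) → (66.21,7.96) → (52.92,12.17), returning to the start.

Shape 5 is a line segment drawn with `<polyline>`. Its stroke #ff8800 means score at S455, F2182. After flipping Y the toolpath is (105.35,111.36) → (30.21,85.51).

G21
G90
G0 X11.36 Y154.68
M3 S862
G1 X52.86 Y154.68 F760
G1 X52.86 Y119.51
G1 X11.36 Y119.51
G1 X11.36 Y154.68
M5
G0 X36.13 Y115.09
M3 S455
G1 X75.74 Y115.09 F2182
G1 X75.74 Y6.57
G1 X36.13 Y6.57
G1 X36.13 Y115.09
M5
G0 X33.90 Y149.73
M3 S455
G1 X9.32 Y151.55 F2182
G1 X12.43 Y103.90
G1 X59.90 Y162.29
G1 X36.49 Y50.67
G1 X33.90 Y149.73
M5
G0 X52.92 Y12.17
M3 S455
G1 X52.81 Y26.11 F2182
G1 X66.04 Y30.52
G1 X74.32 Y19.30
G1 X66.21 Y7.96
G1 X52.92 Y12.17
M5
G0 X105.35 Y111.36
M3 S455
G1 X30.21 Y85.51 F2182
M5
G0 X0.00 Y0.00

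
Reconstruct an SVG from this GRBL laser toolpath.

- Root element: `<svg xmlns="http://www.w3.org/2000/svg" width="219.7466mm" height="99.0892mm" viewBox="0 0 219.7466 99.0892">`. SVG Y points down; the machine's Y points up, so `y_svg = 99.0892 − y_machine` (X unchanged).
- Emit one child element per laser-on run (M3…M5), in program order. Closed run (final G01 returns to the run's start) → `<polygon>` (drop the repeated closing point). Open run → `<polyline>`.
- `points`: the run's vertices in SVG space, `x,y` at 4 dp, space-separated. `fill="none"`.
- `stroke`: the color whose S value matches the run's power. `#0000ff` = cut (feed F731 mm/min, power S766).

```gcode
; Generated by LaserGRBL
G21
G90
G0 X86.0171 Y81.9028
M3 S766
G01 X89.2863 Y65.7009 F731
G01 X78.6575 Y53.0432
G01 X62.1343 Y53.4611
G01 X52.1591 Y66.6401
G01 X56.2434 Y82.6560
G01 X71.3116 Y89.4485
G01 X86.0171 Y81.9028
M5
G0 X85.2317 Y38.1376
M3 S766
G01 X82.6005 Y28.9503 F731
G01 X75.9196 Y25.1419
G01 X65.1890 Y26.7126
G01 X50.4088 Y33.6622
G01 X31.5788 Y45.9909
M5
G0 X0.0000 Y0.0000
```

<svg xmlns="http://www.w3.org/2000/svg" width="219.7466mm" height="99.0892mm" viewBox="0 0 219.7466 99.0892">
  <polygon points="86.0171,17.1864 89.2863,33.3883 78.6575,46.0460 62.1343,45.6281 52.1591,32.4491 56.2434,16.4332 71.3116,9.6407" fill="none" stroke="#0000ff"/>
  <polyline points="85.2317,60.9516 82.6005,70.1389 75.9196,73.9473 65.1890,72.3766 50.4088,65.4270 31.5788,53.0983" fill="none" stroke="#0000ff"/>
</svg>

y_svg = 99.0892 − y_m. Every run uses S766, so all elements get stroke `#0000ff` (cut).

[1] closed run; points: 86.0171,17.1864 89.2863,33.3883 78.6575,46.0460 62.1343,45.6281 52.1591,32.4491 56.2434,16.4332 71.3116,9.6407

[2] open run; points: 85.2317,60.9516 82.6005,70.1389 75.9196,73.9473 65.1890,72.3766 50.4088,65.4270 31.5788,53.0983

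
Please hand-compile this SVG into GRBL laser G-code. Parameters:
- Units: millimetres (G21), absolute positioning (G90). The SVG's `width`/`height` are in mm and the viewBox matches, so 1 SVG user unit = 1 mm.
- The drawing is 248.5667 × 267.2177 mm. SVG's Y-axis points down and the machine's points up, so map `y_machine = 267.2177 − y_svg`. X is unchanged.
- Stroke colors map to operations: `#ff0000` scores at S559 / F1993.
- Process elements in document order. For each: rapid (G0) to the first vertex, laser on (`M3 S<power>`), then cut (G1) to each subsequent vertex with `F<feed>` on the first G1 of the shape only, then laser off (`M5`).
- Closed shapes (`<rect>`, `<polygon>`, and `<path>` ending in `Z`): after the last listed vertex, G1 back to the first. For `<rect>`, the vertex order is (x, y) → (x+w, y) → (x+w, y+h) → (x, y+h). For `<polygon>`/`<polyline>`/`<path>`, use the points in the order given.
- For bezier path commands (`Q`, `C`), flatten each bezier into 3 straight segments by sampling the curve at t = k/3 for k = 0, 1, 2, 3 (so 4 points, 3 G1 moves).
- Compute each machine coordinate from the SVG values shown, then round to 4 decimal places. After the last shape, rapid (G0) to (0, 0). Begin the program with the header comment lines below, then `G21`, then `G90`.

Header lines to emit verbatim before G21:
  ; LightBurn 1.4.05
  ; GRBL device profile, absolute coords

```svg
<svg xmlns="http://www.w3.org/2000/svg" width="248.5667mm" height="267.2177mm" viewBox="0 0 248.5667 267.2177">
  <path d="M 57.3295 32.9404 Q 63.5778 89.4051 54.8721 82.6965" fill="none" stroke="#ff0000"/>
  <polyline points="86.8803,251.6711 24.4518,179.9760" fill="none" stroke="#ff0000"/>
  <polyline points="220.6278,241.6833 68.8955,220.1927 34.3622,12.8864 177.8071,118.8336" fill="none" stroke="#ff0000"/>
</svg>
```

; LightBurn 1.4.05
; GRBL device profile, absolute coords
G21
G90
G0 X57.3295 Y234.2773
M3 S559
G1 X59.8335 Y203.6534 F1993
G1 X59.0143 Y187.0681
G1 X54.8721 Y184.5212
M5
G0 X86.8803 Y15.5466
M3 S559
G1 X24.4518 Y87.2417 F1993
M5
G0 X220.6278 Y25.5344
M3 S559
G1 X68.8955 Y47.0250 F1993
G1 X34.3622 Y254.3313
G1 X177.8071 Y148.3841
M5
G0 X0.0000 Y0.0000

viewBox `0 0 248.5667 267.2177` with mm width/height → 1 unit = 1 mm. Flip: y_m = 267.2177 − y_svg.

**Shape 1** — `<path>` quadratic bezier, stroke `#ff0000` → score (S559, F1993). Control points (SVG): P0=(57.3295,32.9404), P1=(63.5778,89.4051), P2=(54.8721,82.6965); sampled at t=k/3. Machine vertices: (57.3295,234.2773) → (59.8335,203.6534) → (59.0143,187.0681) → (54.8721,184.5212). Open path.

**Shape 2** — `<polyline>` line segment, stroke `#ff0000` → score (S559, F1993). Machine vertices: (86.8803,15.5466) → (24.4518,87.2417). Open path.

**Shape 3** — `<polyline>` open polyline, stroke `#ff0000` → score (S559, F1993). Machine vertices: (220.6278,25.5344) → (68.8955,47.0250) → (34.3622,254.3313) → (177.8071,148.3841). Open path.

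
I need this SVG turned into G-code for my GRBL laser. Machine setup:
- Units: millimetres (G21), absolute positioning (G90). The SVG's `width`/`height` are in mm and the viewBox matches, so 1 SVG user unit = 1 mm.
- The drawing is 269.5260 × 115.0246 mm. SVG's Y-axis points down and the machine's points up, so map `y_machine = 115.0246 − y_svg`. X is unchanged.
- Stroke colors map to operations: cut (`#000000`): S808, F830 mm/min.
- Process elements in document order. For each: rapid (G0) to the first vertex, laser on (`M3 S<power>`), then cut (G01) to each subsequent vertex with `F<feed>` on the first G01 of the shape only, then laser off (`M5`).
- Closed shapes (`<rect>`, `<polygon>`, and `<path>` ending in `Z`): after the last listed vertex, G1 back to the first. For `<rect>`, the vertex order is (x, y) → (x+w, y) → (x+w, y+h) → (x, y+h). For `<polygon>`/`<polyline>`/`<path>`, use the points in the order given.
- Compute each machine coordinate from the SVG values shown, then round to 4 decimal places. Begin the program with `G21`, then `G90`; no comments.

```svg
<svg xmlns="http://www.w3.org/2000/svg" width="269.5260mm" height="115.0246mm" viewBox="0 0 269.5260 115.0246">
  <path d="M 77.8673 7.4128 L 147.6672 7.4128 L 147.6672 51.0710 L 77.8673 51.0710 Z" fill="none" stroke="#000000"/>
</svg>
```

G21
G90
G0 X77.8673 Y107.6118
M3 S808
G01 X147.6672 Y107.6118 F830
G01 X147.6672 Y63.9536
G01 X77.8673 Y63.9536
G01 X77.8673 Y107.6118
M5

Since the viewBox matches the mm dimensions, user units are millimetres directly. The only transform is the Y-flip y_m = 115.0246 − y_svg.

Shape 1 is a rectangle drawn with `<path>`. Its stroke #000000 means cut at S808, F830. After flipping Y the toolpath is (77.8673,107.6118) → (147.6672,107.6118) → (147.6672,63.9536) → (77.8673,63.9536) → (77.8673,107.6118), returning to the start.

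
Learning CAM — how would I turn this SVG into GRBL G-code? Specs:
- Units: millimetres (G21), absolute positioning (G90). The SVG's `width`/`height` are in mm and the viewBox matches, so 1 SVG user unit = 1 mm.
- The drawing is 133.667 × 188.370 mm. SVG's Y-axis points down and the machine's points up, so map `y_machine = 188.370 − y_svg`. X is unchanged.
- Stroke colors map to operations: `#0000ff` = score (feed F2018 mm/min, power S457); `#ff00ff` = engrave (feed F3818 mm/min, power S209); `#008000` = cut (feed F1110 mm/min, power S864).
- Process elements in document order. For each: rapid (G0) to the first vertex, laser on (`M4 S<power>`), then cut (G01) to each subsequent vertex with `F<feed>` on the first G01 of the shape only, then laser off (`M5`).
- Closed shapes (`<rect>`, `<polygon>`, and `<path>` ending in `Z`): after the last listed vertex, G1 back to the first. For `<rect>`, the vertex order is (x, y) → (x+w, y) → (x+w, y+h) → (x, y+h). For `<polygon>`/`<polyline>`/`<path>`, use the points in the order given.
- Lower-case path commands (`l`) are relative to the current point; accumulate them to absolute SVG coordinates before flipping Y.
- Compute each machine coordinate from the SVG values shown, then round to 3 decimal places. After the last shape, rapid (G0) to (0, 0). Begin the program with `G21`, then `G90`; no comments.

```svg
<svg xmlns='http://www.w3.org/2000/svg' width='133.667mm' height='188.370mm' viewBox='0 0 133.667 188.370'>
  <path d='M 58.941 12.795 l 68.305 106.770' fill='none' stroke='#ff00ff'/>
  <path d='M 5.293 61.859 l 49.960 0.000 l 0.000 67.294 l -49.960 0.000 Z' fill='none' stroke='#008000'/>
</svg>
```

G21
G90
G0 X58.941 Y175.575
M4 S209
G01 X127.246 Y68.805 F3818
M5
G0 X5.293 Y126.511
M4 S864
G01 X55.253 Y126.511 F1110
G01 X55.253 Y59.217
G01 X5.293 Y59.217
G01 X5.293 Y126.511
M5
G0 X0.000 Y0.000

1 u = 1 mm; y_m = 188.370 − y.

[1] `<path>` line segment, #ff00ff→engrave S209 F3818: (58.941,175.575) → (127.246,68.805)

[2] `<path>` rectangle, #008000→cut S864 F1110: (5.293,126.511) → (55.253,126.511) → (55.253,59.217) → (5.293,59.217) → (5.293,126.511) (closed)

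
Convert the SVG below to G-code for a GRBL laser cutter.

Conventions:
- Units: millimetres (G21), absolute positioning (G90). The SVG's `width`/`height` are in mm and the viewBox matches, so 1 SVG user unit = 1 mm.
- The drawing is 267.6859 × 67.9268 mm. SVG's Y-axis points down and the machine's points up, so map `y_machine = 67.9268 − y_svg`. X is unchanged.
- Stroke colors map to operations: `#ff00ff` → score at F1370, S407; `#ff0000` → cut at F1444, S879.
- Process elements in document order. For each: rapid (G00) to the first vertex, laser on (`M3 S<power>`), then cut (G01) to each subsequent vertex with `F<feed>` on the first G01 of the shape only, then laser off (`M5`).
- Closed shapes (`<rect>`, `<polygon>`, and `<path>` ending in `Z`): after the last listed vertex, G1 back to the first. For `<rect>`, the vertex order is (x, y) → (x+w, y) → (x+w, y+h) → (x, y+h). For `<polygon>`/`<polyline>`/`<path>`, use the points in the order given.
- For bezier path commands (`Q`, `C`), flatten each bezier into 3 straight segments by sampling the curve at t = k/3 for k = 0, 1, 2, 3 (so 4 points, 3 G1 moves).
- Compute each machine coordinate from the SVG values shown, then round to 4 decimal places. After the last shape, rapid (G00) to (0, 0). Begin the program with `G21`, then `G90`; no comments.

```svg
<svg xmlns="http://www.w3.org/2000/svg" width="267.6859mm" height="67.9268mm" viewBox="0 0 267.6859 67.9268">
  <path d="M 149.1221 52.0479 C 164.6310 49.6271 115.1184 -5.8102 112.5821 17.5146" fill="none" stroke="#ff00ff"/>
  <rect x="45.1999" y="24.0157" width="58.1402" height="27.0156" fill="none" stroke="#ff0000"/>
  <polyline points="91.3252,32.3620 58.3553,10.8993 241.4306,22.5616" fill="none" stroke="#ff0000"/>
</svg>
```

viewBox `0 0 267.6859 67.9268` with mm width/height → 1 unit = 1 mm. Flip: y_m = 67.9268 − y_svg.

**Shape 1** — `<path>` cubic bezier, stroke `#ff00ff` → score (S407, F1370). Control points (SVG): P0=(149.1221,52.0479), P1=(164.6310,49.6271), P2=(115.1184,-5.8102), P3=(112.5821,17.5146); sampled at t=k/3. Machine vertices: (149.1221,15.8789) → (147.1052,31.0912) → (126.6291,52.3637) → (112.5821,50.4122). Open path.

**Shape 2** — `<rect>` rectangle, stroke `#ff0000` → cut (S879, F1444). Machine vertices: (45.1999,43.9111) → (103.3401,43.9111) → (103.3401,16.8955) → (45.1999,16.8955) → (45.1999,43.9111). Closed: final G1 returns to the first vertex.

**Shape 3** — `<polyline>` open polyline, stroke `#ff0000` → cut (S879, F1444). Machine vertices: (91.3252,35.5648) → (58.3553,57.0275) → (241.4306,45.3652). Open path.

G21
G90
G00 X149.1221 Y15.8789
M3 S407
G01 X147.1052 Y31.0912 F1370
G01 X126.6291 Y52.3637
G01 X112.5821 Y50.4122
M5
G00 X45.1999 Y43.9111
M3 S879
G01 X103.3401 Y43.9111 F1444
G01 X103.3401 Y16.8955
G01 X45.1999 Y16.8955
G01 X45.1999 Y43.9111
M5
G00 X91.3252 Y35.5648
M3 S879
G01 X58.3553 Y57.0275 F1444
G01 X241.4306 Y45.3652
M5
G00 X0.0000 Y0.0000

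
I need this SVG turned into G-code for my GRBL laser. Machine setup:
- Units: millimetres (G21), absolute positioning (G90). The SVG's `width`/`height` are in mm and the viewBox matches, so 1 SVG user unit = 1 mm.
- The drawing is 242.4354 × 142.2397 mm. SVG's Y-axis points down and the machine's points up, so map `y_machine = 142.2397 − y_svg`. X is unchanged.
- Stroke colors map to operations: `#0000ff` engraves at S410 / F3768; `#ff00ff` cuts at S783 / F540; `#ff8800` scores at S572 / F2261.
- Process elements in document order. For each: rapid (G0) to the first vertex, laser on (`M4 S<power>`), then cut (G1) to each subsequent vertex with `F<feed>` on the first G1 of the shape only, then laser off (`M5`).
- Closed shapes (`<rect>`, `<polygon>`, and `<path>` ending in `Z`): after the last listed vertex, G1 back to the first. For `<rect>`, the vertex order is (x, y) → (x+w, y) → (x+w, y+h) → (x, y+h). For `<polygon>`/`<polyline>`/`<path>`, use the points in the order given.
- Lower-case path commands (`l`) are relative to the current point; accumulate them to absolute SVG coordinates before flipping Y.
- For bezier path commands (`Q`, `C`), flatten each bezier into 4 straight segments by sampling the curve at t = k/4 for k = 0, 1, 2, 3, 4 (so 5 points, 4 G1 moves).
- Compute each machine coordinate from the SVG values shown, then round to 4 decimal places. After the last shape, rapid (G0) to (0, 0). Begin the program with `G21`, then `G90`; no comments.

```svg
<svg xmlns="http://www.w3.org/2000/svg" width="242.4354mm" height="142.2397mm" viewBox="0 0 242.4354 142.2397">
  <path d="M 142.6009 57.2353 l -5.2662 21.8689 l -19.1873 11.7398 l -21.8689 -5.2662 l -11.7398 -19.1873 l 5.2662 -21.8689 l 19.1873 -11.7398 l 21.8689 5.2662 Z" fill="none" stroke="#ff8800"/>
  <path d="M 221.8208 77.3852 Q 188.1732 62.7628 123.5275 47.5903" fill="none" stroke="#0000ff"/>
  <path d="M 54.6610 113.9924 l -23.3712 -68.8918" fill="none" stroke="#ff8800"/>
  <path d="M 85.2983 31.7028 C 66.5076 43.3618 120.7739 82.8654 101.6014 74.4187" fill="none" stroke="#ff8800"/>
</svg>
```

G21
G90
G0 X142.6009 Y85.0044
M4 S572
G1 X137.3347 Y63.1355 F2261
G1 X118.1474 Y51.3957
G1 X96.2785 Y56.6619
G1 X84.5387 Y75.8492
G1 X89.8049 Y97.7181
G1 X108.9922 Y109.4579
G1 X130.8611 Y104.1917
G1 X142.6009 Y85.0044
M5
G0 X221.8208 Y64.8545
M4 S410
G1 X203.0596 Y72.2001 F3768
G1 X180.4237 Y79.6144
G1 X153.9130 Y87.0975
G1 X123.5275 Y94.6494
M5
G0 X54.6610 Y28.2473
M4 S572
G1 X31.2898 Y97.1391 F2261
M5
G0 X85.2983 Y110.5369
M4 S572
G1 X82.6145 Y97.7561 F2261
G1 X93.5930 Y81.6393
G1 X104.5000 Y69.2924
G1 X101.6014 Y67.8210
M5
G0 X0.0000 Y0.0000

1 u = 1 mm; y_m = 142.2397 − y.

[1] `<path>` regular polygon, #ff8800→score S572 F2261: (142.6009,85.0044) → (137.3347,63.1355) → (118.1474,51.3957) → (96.2785,56.6619) → (84.5387,75.8492) → (89.8049,97.7181) → (108.9922,109.4579) → (130.8611,104.1917) → (142.6009,85.0044) (closed)

[2] `<path>` quadratic bezier, #0000ff→engrave S410 F3768: (221.8208,64.8545) → (203.0596,72.2001) → (180.4237,79.6144) → (153.9130,87.0975) → (123.5275,94.6494)

[3] `<path>` line segment, #ff8800→score S572 F2261: (54.6610,28.2473) → (31.2898,97.1391)

[4] `<path>` cubic bezier, #ff8800→score S572 F2261: (85.2983,110.5369) → (82.6145,97.7561) → (93.5930,81.6393) → (104.5000,69.2924) → (101.6014,67.8210)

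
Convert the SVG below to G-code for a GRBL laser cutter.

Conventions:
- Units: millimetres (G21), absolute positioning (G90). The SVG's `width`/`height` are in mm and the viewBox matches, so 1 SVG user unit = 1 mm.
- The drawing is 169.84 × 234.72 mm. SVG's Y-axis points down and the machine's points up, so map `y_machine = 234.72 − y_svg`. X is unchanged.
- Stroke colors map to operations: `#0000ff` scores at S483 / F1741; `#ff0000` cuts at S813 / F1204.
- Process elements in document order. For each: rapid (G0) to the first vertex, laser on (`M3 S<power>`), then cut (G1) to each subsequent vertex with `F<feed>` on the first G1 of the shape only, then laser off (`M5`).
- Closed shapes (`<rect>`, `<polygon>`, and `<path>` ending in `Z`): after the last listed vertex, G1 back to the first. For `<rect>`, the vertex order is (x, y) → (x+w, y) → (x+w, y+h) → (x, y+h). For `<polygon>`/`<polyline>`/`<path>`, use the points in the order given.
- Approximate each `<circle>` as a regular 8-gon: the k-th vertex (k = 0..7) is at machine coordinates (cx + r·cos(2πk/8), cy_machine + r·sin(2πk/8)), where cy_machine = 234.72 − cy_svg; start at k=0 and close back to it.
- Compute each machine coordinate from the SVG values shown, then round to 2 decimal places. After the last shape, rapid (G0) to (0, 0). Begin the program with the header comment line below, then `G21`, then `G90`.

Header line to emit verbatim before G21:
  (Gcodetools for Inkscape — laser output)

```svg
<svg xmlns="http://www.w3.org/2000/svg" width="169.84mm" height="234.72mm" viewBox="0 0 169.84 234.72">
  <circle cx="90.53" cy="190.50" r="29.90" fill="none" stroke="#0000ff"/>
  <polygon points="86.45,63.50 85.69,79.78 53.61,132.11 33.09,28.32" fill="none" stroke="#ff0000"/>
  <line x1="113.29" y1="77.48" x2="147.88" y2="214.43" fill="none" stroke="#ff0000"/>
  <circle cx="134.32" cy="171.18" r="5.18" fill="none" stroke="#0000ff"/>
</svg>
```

(Gcodetools for Inkscape — laser output)
G21
G90
G0 X120.43 Y44.22
M3 S483
G1 X111.67 Y65.36 F1741
G1 X90.53 Y74.12
G1 X69.39 Y65.36
G1 X60.63 Y44.22
G1 X69.39 Y23.08
G1 X90.53 Y14.32
G1 X111.67 Y23.08
G1 X120.43 Y44.22
M5
G0 X86.45 Y171.22
M3 S813
G1 X85.69 Y154.94 F1204
G1 X53.61 Y102.61
G1 X33.09 Y206.40
G1 X86.45 Y171.22
M5
G0 X113.29 Y157.24
M3 S813
G1 X147.88 Y20.29 F1204
M5
G0 X139.50 Y63.54
M3 S483
G1 X137.98 Y67.20 F1741
G1 X134.32 Y68.72
G1 X130.66 Y67.20
G1 X129.14 Y63.54
G1 X130.66 Y59.88
G1 X134.32 Y58.36
G1 X137.98 Y59.88
G1 X139.50 Y63.54
M5
G0 X0.00 Y0.00

viewBox `0 0 169.84 234.72` with mm width/height → 1 unit = 1 mm. Flip: y_m = 234.72 − y_svg.

**Shape 1** — `<circle>` circle, stroke `#0000ff` → score (S483, F1741). Machine vertices: (120.43,44.22) → (111.67,65.36) → (90.53,74.12) → (69.39,65.36) → (60.63,44.22) → (69.39,23.08) → (90.53,14.32) → (111.67,23.08) → (120.43,44.22). Closed: final G1 returns to the first vertex.

**Shape 2** — `<polygon>` closed polygon, stroke `#ff0000` → cut (S813, F1204). Machine vertices: (86.45,171.22) → (85.69,154.94) → (53.61,102.61) → (33.09,206.40) → (86.45,171.22). Closed: final G1 returns to the first vertex.

**Shape 3** — `<line>` line segment, stroke `#ff0000` → cut (S813, F1204). Machine vertices: (113.29,157.24) → (147.88,20.29). Open path.

**Shape 4** — `<circle>` circle, stroke `#0000ff` → score (S483, F1741). Machine vertices: (139.50,63.54) → (137.98,67.20) → (134.32,68.72) → (130.66,67.20) → (129.14,63.54) → (130.66,59.88) → (134.32,58.36) → (137.98,59.88) → (139.50,63.54). Closed: final G1 returns to the first vertex.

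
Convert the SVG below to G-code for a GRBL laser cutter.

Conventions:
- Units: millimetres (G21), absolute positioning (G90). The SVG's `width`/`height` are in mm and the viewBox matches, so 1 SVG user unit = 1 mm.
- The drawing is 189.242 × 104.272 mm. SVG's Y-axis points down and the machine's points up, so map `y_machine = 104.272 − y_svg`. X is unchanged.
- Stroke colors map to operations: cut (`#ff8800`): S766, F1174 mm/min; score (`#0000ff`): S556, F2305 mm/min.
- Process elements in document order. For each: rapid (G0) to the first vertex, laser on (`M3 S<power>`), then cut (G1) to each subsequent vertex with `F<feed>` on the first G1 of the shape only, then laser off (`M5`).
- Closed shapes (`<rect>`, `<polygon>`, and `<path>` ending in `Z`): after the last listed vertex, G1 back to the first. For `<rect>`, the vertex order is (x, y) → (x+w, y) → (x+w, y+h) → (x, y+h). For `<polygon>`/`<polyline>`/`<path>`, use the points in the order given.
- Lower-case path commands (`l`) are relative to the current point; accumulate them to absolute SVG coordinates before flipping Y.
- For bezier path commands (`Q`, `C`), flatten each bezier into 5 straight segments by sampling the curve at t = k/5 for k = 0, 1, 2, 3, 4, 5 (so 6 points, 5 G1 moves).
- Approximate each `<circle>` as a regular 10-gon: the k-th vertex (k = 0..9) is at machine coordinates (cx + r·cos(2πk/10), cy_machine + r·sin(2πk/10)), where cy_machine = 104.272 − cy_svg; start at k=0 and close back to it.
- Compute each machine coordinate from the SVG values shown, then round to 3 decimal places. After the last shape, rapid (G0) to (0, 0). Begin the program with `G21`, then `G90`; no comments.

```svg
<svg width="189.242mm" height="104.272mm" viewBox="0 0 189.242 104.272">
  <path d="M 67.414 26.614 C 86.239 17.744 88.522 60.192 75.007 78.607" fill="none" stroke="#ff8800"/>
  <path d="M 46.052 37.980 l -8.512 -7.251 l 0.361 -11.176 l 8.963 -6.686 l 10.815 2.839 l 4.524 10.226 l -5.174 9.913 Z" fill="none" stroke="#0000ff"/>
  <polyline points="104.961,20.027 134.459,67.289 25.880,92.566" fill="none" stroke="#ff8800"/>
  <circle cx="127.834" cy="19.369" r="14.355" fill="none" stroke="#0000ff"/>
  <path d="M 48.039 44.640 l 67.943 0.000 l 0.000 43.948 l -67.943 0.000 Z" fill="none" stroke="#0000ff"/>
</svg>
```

Since the viewBox matches the mm dimensions, user units are millimetres directly. The only transform is the Y-flip y_m = 104.272 − y_svg.

Shape 1 is a cubic bezier drawn with `<path>`. Its stroke #ff8800 means cut at S766, F1174. After flipping Y the toolpath is (67.414,77.658) → (76.730,77.425) → (82.111,68.492) → (83.594,54.476) → (81.214,38.995) → (75.007,25.665).

Shape 2 is a regular polygon drawn with `<path>`. Its stroke #0000ff means score at S556, F2305. After flipping Y the toolpath is (46.052,66.292) → (37.540,73.543) → (37.901,84.719) → (46.864,91.405) → (57.679,88.566) → (62.203,78.340) → (57.029,68.427) → (46.052,66.292), returning to the start.

Shape 3 is a open polyline drawn with `<polyline>`. Its stroke #ff8800 means cut at S766, F1174. After flipping Y the toolpath is (104.961,84.245) → (134.459,36.983) → (25.880,11.706).

Shape 4 is a circle drawn with `<circle>`. Its stroke #0000ff means score at S556, F2305. After flipping Y the toolpath is (142.189,84.903) → (139.447,93.341) → (132.270,98.555) → (123.398,98.555) → (116.221,93.341) → (113.479,84.903) → (116.221,76.465) → (123.398,71.251) → (132.270,71.251) → (139.447,76.465) → (142.189,84.903), returning to the start.

Shape 5 is a rectangle drawn with `<path>`. Its stroke #0000ff means score at S556, F2305. After flipping Y the toolpath is (48.039,59.632) → (115.982,59.632) → (115.982,15.684) → (48.039,15.684) → (48.039,59.632), returning to the start.

G21
G90
G0 X67.414 Y77.658
M3 S766
G1 X76.730 Y77.425 F1174
G1 X82.111 Y68.492
G1 X83.594 Y54.476
G1 X81.214 Y38.995
G1 X75.007 Y25.665
M5
G0 X46.052 Y66.292
M3 S556
G1 X37.540 Y73.543 F2305
G1 X37.901 Y84.719
G1 X46.864 Y91.405
G1 X57.679 Y88.566
G1 X62.203 Y78.340
G1 X57.029 Y68.427
G1 X46.052 Y66.292
M5
G0 X104.961 Y84.245
M3 S766
G1 X134.459 Y36.983 F1174
G1 X25.880 Y11.706
M5
G0 X142.189 Y84.903
M3 S556
G1 X139.447 Y93.341 F2305
G1 X132.270 Y98.555
G1 X123.398 Y98.555
G1 X116.221 Y93.341
G1 X113.479 Y84.903
G1 X116.221 Y76.465
G1 X123.398 Y71.251
G1 X132.270 Y71.251
G1 X139.447 Y76.465
G1 X142.189 Y84.903
M5
G0 X48.039 Y59.632
M3 S556
G1 X115.982 Y59.632 F2305
G1 X115.982 Y15.684
G1 X48.039 Y15.684
G1 X48.039 Y59.632
M5
G0 X0.000 Y0.000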